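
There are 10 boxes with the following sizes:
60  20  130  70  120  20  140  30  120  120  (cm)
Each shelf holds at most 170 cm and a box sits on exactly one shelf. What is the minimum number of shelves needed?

Total = 140 + 130 + 120 + 120 + 120 + 70 + 60 + 30 + 20 + 20 = 830 cm.
Lower bound: ⌈830/170⌉ = 5 shelves.
A packing using 6 shelves:
  shelf 1: 140 + 30 = 170
  shelf 2: 130 + 20 + 20 = 170
  shelf 3: 120 = 120
  shelf 4: 120 = 120
  shelf 5: 120 = 120
  shelf 6: 70 + 60 = 130
No arrangement into 5 shelves stays within capacity, so 6 is optimal.

6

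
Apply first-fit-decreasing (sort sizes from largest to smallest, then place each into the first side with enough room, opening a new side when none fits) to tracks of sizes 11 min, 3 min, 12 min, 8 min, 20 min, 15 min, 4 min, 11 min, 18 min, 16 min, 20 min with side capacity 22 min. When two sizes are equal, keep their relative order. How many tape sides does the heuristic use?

7

Sorted descending: 20, 20, 18, 16, 15, 12, 11, 11, 8, 4, 3.
  20 → side 1 (new)  [load 20/22]
  20 → side 2 (new)  [load 20/22]
  18 → side 3 (new)  [load 18/22]
  16 → side 4 (new)  [load 16/22]
  15 → side 5 (new)  [load 15/22]
  12 → side 6 (new)  [load 12/22]
  11 → side 7 (new)  [load 11/22]
  11 → side 7  [load 22/22]
  8 → side 6  [load 20/22]
  4 → side 3  [load 22/22]
  3 → side 4  [load 19/22]
7 tape sides opened.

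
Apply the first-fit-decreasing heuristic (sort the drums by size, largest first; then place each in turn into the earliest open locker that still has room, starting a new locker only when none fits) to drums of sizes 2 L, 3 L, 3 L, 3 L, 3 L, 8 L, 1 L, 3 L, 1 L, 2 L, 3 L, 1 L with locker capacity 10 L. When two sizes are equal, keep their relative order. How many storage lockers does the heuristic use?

4

Sorted descending: 8, 3, 3, 3, 3, 3, 3, 2, 2, 1, 1, 1.
  8 → locker 1 (new)  [load 8/10]
  3 → locker 2 (new)  [load 3/10]
  3 → locker 2  [load 6/10]
  3 → locker 2  [load 9/10]
  3 → locker 3 (new)  [load 3/10]
  3 → locker 3  [load 6/10]
  3 → locker 3  [load 9/10]
  2 → locker 1  [load 10/10]
  2 → locker 4 (new)  [load 2/10]
  1 → locker 2  [load 10/10]
  1 → locker 3  [load 10/10]
  1 → locker 4  [load 3/10]
4 storage lockers opened.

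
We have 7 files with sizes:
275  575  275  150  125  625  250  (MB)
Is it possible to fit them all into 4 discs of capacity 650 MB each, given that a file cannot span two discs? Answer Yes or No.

Yes

A valid assignment using 4 discs:
  disc 1: 625 = 625
  disc 2: 575 = 575
  disc 3: 275 + 275 = 550
  disc 4: 250 + 150 + 125 = 525
Every load is within 650 MB, so 4 discs suffice.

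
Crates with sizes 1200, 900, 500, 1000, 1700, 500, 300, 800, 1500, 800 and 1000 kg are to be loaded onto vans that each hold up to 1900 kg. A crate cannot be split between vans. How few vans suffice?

6

Total = 1700 + 1500 + 1200 + 1000 + 1000 + 900 + 800 + 800 + 500 + 500 + 300 = 10200 kg.
Lower bound: ⌈10200/1900⌉ = 6 vans.
A packing using 6 vans:
  van 1: 1700 = 1700
  van 2: 1500 + 300 = 1800
  van 3: 1200 + 500 = 1700
  van 4: 1000 + 900 = 1900
  van 5: 1000 + 800 = 1800
  van 6: 800 + 500 = 1300
This matches the lower bound, so 6 is optimal.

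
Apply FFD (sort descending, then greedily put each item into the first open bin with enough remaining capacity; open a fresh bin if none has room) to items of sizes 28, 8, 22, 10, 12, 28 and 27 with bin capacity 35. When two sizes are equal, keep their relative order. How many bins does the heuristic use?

Sorted descending: 28, 28, 27, 22, 12, 10, 8.
  28 → bin 1 (new)  [load 28/35]
  28 → bin 2 (new)  [load 28/35]
  27 → bin 3 (new)  [load 27/35]
  22 → bin 4 (new)  [load 22/35]
  12 → bin 4  [load 34/35]
  10 → bin 5 (new)  [load 10/35]
  8 → bin 3  [load 35/35]
5 bins opened.

5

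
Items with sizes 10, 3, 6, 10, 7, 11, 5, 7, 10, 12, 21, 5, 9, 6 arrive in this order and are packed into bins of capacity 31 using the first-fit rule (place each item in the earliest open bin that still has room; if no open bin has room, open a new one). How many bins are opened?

  10 → bin 1 (new)  [load 10/31]
  3 → bin 1  [load 13/31]
  6 → bin 1  [load 19/31]
  10 → bin 1  [load 29/31]
  7 → bin 2 (new)  [load 7/31]
  11 → bin 2  [load 18/31]
  5 → bin 2  [load 23/31]
  7 → bin 2  [load 30/31]
  10 → bin 3 (new)  [load 10/31]
  12 → bin 3  [load 22/31]
  21 → bin 4 (new)  [load 21/31]
  5 → bin 3  [load 27/31]
  9 → bin 4  [load 30/31]
  6 → bin 5 (new)  [load 6/31]
5 bins opened.

5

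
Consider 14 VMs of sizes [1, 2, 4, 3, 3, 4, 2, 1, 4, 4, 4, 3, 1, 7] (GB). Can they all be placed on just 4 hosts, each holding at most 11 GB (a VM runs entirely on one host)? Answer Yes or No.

Yes

A valid assignment using 4 hosts:
  host 1: 7 + 4 = 11
  host 2: 4 + 4 + 3 = 11
  host 3: 4 + 4 + 3 = 11
  host 4: 3 + 2 + 2 + 1 + 1 + 1 = 10
Every load is within 11 GB, so 4 hosts suffice.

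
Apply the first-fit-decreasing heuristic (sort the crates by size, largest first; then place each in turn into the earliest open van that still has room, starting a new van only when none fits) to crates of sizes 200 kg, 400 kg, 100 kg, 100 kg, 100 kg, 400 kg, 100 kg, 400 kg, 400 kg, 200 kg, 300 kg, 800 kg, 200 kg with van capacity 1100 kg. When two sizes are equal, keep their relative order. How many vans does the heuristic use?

Sorted descending: 800, 400, 400, 400, 400, 300, 200, 200, 200, 100, 100, 100, 100.
  800 → van 1 (new)  [load 800/1100]
  400 → van 2 (new)  [load 400/1100]
  400 → van 2  [load 800/1100]
  400 → van 3 (new)  [load 400/1100]
  400 → van 3  [load 800/1100]
  300 → van 1  [load 1100/1100]
  200 → van 2  [load 1000/1100]
  200 → van 3  [load 1000/1100]
  200 → van 4 (new)  [load 200/1100]
  100 → van 2  [load 1100/1100]
  100 → van 3  [load 1100/1100]
  100 → van 4  [load 300/1100]
  100 → van 4  [load 400/1100]
4 vans opened.

4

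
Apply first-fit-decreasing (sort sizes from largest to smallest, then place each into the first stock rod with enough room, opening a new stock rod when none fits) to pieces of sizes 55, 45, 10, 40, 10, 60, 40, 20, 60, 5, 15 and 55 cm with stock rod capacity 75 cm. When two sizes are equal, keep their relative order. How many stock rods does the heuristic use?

7

Sorted descending: 60, 60, 55, 55, 45, 40, 40, 20, 15, 10, 10, 5.
  60 → stock rod 1 (new)  [load 60/75]
  60 → stock rod 2 (new)  [load 60/75]
  55 → stock rod 3 (new)  [load 55/75]
  55 → stock rod 4 (new)  [load 55/75]
  45 → stock rod 5 (new)  [load 45/75]
  40 → stock rod 6 (new)  [load 40/75]
  40 → stock rod 7 (new)  [load 40/75]
  20 → stock rod 3  [load 75/75]
  15 → stock rod 1  [load 75/75]
  10 → stock rod 2  [load 70/75]
  10 → stock rod 4  [load 65/75]
  5 → stock rod 2  [load 75/75]
7 stock rods opened.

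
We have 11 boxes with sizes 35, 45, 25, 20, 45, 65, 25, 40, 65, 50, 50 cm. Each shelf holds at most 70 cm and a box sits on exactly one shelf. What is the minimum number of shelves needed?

8

Total = 65 + 65 + 50 + 50 + 45 + 45 + 40 + 35 + 25 + 25 + 20 = 465 cm.
Lower bound: ⌈465/70⌉ = 7 shelves.
A packing using 8 shelves:
  shelf 1: 65 = 65
  shelf 2: 65 = 65
  shelf 3: 50 + 20 = 70
  shelf 4: 50 = 50
  shelf 5: 45 + 25 = 70
  shelf 6: 45 + 25 = 70
  shelf 7: 40 = 40
  shelf 8: 35 = 35
No arrangement into 7 shelves stays within capacity, so 8 is optimal.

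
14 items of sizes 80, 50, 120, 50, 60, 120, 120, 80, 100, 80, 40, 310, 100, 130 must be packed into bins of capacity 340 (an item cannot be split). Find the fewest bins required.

Total = 310 + 130 + 120 + 120 + 120 + 100 + 100 + 80 + 80 + 80 + 60 + 50 + 50 + 40 = 1440.
Lower bound: ⌈1440/340⌉ = 5 bins.
A packing using 5 bins:
  bin 1: 310 = 310
  bin 2: 130 + 120 + 80 = 330
  bin 3: 120 + 120 + 100 = 340
  bin 4: 100 + 80 + 80 + 60 = 320
  bin 5: 50 + 50 + 40 = 140
This matches the lower bound, so 5 is optimal.

5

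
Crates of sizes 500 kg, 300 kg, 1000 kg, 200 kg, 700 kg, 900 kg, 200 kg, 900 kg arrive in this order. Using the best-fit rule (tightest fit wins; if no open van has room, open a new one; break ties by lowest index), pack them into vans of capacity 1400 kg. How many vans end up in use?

5

  500 → van 1 (new)  [load 500/1400]
  300 → van 1  [load 800/1400]
  1000 → van 2 (new)  [load 1000/1400]
  200 → van 2  [load 1200/1400]
  700 → van 3 (new)  [load 700/1400]
  900 → van 4 (new)  [load 900/1400]
  200 → van 2  [load 1400/1400]
  900 → van 5 (new)  [load 900/1400]
5 vans opened.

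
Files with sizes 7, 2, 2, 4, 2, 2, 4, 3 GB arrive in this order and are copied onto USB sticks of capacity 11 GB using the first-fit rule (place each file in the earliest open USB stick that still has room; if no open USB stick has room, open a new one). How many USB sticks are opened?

  7 → USB stick 1 (new)  [load 7/11]
  2 → USB stick 1  [load 9/11]
  2 → USB stick 1  [load 11/11]
  4 → USB stick 2 (new)  [load 4/11]
  2 → USB stick 2  [load 6/11]
  2 → USB stick 2  [load 8/11]
  4 → USB stick 3 (new)  [load 4/11]
  3 → USB stick 2  [load 11/11]
3 USB sticks opened.

3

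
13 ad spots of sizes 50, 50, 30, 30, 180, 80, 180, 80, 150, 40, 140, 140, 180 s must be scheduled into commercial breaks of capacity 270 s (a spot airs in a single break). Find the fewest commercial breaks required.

Total = 180 + 180 + 180 + 150 + 140 + 140 + 80 + 80 + 50 + 50 + 40 + 30 + 30 = 1330 s.
Lower bound: ⌈1330/270⌉ = 5 commercial breaks.
Also, 6 ad spots each exceed 135 s, and no two of those can share a break, so at least 6 commercial breaks are needed.
A packing using 6 commercial breaks:
  break 1: 180 + 80 = 260
  break 2: 180 + 80 = 260
  break 3: 180 + 50 + 40 = 270
  break 4: 150 + 50 + 30 + 30 = 260
  break 5: 140 = 140
  break 6: 140 = 140
This matches the lower bound, so 6 is optimal.

6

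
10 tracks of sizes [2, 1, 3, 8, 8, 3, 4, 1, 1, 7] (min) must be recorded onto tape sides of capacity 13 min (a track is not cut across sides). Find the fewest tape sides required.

3

Total = 8 + 8 + 7 + 4 + 3 + 3 + 2 + 1 + 1 + 1 = 38 min.
Lower bound: ⌈38/13⌉ = 3 tape sides.
A packing using 3 tape sides:
  side 1: 8 + 4 + 1 = 13
  side 2: 8 + 3 + 2 = 13
  side 3: 7 + 3 + 1 + 1 = 12
This matches the lower bound, so 3 is optimal.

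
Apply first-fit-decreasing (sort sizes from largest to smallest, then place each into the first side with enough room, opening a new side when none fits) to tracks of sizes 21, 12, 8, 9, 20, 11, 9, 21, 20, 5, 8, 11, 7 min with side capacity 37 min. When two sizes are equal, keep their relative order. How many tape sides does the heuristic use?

5

Sorted descending: 21, 21, 20, 20, 12, 11, 11, 9, 9, 8, 8, 7, 5.
  21 → side 1 (new)  [load 21/37]
  21 → side 2 (new)  [load 21/37]
  20 → side 3 (new)  [load 20/37]
  20 → side 4 (new)  [load 20/37]
  12 → side 1  [load 33/37]
  11 → side 2  [load 32/37]
  11 → side 3  [load 31/37]
  9 → side 4  [load 29/37]
  9 → side 5 (new)  [load 9/37]
  8 → side 4  [load 37/37]
  8 → side 5  [load 17/37]
  7 → side 5  [load 24/37]
  5 → side 2  [load 37/37]
5 tape sides opened.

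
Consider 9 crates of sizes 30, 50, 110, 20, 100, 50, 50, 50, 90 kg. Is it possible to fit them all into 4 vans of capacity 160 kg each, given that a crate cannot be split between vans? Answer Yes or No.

A valid assignment using 4 vans:
  van 1: 110 + 50 = 160
  van 2: 100 + 50 = 150
  van 3: 90 + 50 + 20 = 160
  van 4: 50 + 30 = 80
Every load is within 160 kg, so 4 vans suffice.

Yes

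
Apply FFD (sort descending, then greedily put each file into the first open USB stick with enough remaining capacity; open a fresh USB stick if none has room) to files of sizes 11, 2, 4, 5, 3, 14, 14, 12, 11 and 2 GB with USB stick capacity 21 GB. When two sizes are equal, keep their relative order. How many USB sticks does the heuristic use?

Sorted descending: 14, 14, 12, 11, 11, 5, 4, 3, 2, 2.
  14 → USB stick 1 (new)  [load 14/21]
  14 → USB stick 2 (new)  [load 14/21]
  12 → USB stick 3 (new)  [load 12/21]
  11 → USB stick 4 (new)  [load 11/21]
  11 → USB stick 5 (new)  [load 11/21]
  5 → USB stick 1  [load 19/21]
  4 → USB stick 2  [load 18/21]
  3 → USB stick 2  [load 21/21]
  2 → USB stick 1  [load 21/21]
  2 → USB stick 3  [load 14/21]
5 USB sticks opened.

5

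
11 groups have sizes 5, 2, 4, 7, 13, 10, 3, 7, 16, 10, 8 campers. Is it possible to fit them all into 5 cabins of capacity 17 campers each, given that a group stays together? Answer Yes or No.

No

Total = 85 campers; ⌈85/17⌉ = 5.
The bound of 5 does not rule out 5, but exhaustive search shows no assignment into 5 cabins of capacity 17 campers exists — the minimum is 6.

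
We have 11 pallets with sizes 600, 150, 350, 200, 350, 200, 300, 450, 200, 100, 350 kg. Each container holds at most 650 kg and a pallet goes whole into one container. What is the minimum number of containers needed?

Total = 600 + 450 + 350 + 350 + 350 + 300 + 200 + 200 + 200 + 150 + 100 = 3250 kg.
Lower bound: ⌈3250/650⌉ = 5 containers.
A packing using 6 containers:
  container 1: 600 = 600
  container 2: 450 + 200 = 650
  container 3: 350 + 300 = 650
  container 4: 350 + 200 + 100 = 650
  container 5: 350 + 200 = 550
  container 6: 150 = 150
No arrangement into 5 containers stays within capacity, so 6 is optimal.

6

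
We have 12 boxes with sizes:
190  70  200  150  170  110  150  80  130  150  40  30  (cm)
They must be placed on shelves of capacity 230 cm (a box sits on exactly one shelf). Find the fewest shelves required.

Total = 200 + 190 + 170 + 150 + 150 + 150 + 130 + 110 + 80 + 70 + 40 + 30 = 1470 cm.
Lower bound: ⌈1470/230⌉ = 7 shelves.
A packing using 8 shelves:
  shelf 1: 200 + 30 = 230
  shelf 2: 190 + 40 = 230
  shelf 3: 170 = 170
  shelf 4: 150 + 80 = 230
  shelf 5: 150 + 70 = 220
  shelf 6: 150 = 150
  shelf 7: 130 = 130
  shelf 8: 110 = 110
No arrangement into 7 shelves stays within capacity, so 8 is optimal.

8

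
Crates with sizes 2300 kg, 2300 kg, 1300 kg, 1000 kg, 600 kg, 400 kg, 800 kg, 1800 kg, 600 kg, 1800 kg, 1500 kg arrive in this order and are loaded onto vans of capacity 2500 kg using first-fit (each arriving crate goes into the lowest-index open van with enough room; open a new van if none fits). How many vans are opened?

7

  2300 → van 1 (new)  [load 2300/2500]
  2300 → van 2 (new)  [load 2300/2500]
  1300 → van 3 (new)  [load 1300/2500]
  1000 → van 3  [load 2300/2500]
  600 → van 4 (new)  [load 600/2500]
  400 → van 4  [load 1000/2500]
  800 → van 4  [load 1800/2500]
  1800 → van 5 (new)  [load 1800/2500]
  600 → van 4  [load 2400/2500]
  1800 → van 6 (new)  [load 1800/2500]
  1500 → van 7 (new)  [load 1500/2500]
7 vans opened.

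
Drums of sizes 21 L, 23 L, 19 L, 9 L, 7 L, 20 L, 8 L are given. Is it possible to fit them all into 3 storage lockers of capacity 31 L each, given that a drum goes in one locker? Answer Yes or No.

Total = 107 L; ⌈107/31⌉ = 4.
At least 4 storage lockers are required, but only 3 are allowed.

No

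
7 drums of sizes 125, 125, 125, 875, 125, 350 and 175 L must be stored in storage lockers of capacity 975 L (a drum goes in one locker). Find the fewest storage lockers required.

Total = 875 + 350 + 175 + 125 + 125 + 125 + 125 = 1900 L.
Lower bound: ⌈1900/975⌉ = 2 storage lockers.
A packing using 3 storage lockers:
  locker 1: 875 = 875
  locker 2: 350 + 175 + 125 + 125 + 125 = 900
  locker 3: 125 = 125
No arrangement into 2 storage lockers stays within capacity, so 3 is optimal.

3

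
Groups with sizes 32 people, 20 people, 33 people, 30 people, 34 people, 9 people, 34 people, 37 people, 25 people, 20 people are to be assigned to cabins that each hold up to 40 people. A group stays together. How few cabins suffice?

Total = 37 + 34 + 34 + 33 + 32 + 30 + 25 + 20 + 20 + 9 = 274 people.
Lower bound: ⌈274/40⌉ = 7 cabins.
A packing using 8 cabins:
  cabin 1: 37 = 37
  cabin 2: 34 = 34
  cabin 3: 34 = 34
  cabin 4: 33 = 33
  cabin 5: 32 = 32
  cabin 6: 30 + 9 = 39
  cabin 7: 25 = 25
  cabin 8: 20 + 20 = 40
No arrangement into 7 cabins stays within capacity, so 8 is optimal.

8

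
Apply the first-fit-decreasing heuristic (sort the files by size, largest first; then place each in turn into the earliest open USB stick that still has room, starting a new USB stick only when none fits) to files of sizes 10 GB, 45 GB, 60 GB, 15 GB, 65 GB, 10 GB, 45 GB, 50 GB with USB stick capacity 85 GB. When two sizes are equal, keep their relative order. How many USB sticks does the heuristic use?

Sorted descending: 65, 60, 50, 45, 45, 15, 10, 10.
  65 → USB stick 1 (new)  [load 65/85]
  60 → USB stick 2 (new)  [load 60/85]
  50 → USB stick 3 (new)  [load 50/85]
  45 → USB stick 4 (new)  [load 45/85]
  45 → USB stick 5 (new)  [load 45/85]
  15 → USB stick 1  [load 80/85]
  10 → USB stick 2  [load 70/85]
  10 → USB stick 2  [load 80/85]
5 USB sticks opened.

5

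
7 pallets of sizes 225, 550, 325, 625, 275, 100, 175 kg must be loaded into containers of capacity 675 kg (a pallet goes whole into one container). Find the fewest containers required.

Total = 625 + 550 + 325 + 275 + 225 + 175 + 100 = 2275 kg.
Lower bound: ⌈2275/675⌉ = 4 containers.
A packing using 4 containers:
  container 1: 625 = 625
  container 2: 550 + 100 = 650
  container 3: 325 + 275 = 600
  container 4: 225 + 175 = 400
This matches the lower bound, so 4 is optimal.

4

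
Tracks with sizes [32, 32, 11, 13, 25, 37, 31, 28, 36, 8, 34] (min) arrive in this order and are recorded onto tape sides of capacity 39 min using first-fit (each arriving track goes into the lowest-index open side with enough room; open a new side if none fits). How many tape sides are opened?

9

  32 → side 1 (new)  [load 32/39]
  32 → side 2 (new)  [load 32/39]
  11 → side 3 (new)  [load 11/39]
  13 → side 3  [load 24/39]
  25 → side 4 (new)  [load 25/39]
  37 → side 5 (new)  [load 37/39]
  31 → side 6 (new)  [load 31/39]
  28 → side 7 (new)  [load 28/39]
  36 → side 8 (new)  [load 36/39]
  8 → side 3  [load 32/39]
  34 → side 9 (new)  [load 34/39]
9 tape sides opened.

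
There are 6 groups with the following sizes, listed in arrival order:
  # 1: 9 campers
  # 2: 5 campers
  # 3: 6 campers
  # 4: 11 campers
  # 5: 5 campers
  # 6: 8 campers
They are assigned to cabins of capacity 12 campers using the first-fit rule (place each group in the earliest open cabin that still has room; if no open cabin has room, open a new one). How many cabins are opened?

5

  9 → cabin 1 (new)  [load 9/12]
  5 → cabin 2 (new)  [load 5/12]
  6 → cabin 2  [load 11/12]
  11 → cabin 3 (new)  [load 11/12]
  5 → cabin 4 (new)  [load 5/12]
  8 → cabin 5 (new)  [load 8/12]
5 cabins opened.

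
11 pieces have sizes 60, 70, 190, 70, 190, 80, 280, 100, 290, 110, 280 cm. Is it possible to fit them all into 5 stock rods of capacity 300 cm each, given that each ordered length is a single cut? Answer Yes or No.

No

Total = 1720 cm; ⌈1720/300⌉ = 6.
At least 6 stock rods are required, but only 5 are allowed.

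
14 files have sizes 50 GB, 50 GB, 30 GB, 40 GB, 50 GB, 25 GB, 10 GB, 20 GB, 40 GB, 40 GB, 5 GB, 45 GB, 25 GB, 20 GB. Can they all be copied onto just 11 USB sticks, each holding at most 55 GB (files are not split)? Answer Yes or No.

A valid assignment using 10 USB sticks:
  USB stick 1: 50 + 5 = 55
  USB stick 2: 50 = 50
  USB stick 3: 50 = 50
  USB stick 4: 45 + 10 = 55
  USB stick 5: 40 = 40
  USB stick 6: 40 = 40
  USB stick 7: 40 = 40
  USB stick 8: 30 + 25 = 55
  USB stick 9: 25 + 20 = 45
  USB stick 10: 20 = 20
That uses only 10 ≤ 11, so 11 USB sticks are enough.

Yes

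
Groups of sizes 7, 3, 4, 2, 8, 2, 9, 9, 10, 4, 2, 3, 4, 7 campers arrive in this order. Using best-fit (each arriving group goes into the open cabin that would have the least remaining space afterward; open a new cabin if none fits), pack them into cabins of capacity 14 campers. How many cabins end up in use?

6

  7 → cabin 1 (new)  [load 7/14]
  3 → cabin 1  [load 10/14]
  4 → cabin 1  [load 14/14]
  2 → cabin 2 (new)  [load 2/14]
  8 → cabin 2  [load 10/14]
  2 → cabin 2  [load 12/14]
  9 → cabin 3 (new)  [load 9/14]
  9 → cabin 4 (new)  [load 9/14]
  10 → cabin 5 (new)  [load 10/14]
  4 → cabin 5  [load 14/14]
  2 → cabin 2  [load 14/14]
  3 → cabin 3  [load 12/14]
  4 → cabin 4  [load 13/14]
  7 → cabin 6 (new)  [load 7/14]
6 cabins opened.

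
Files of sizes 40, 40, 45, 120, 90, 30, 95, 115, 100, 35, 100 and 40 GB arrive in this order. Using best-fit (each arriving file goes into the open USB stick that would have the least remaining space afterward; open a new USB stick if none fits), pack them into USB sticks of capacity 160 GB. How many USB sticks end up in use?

  40 → USB stick 1 (new)  [load 40/160]
  40 → USB stick 1  [load 80/160]
  45 → USB stick 1  [load 125/160]
  120 → USB stick 2 (new)  [load 120/160]
  90 → USB stick 3 (new)  [load 90/160]
  30 → USB stick 1  [load 155/160]
  95 → USB stick 4 (new)  [load 95/160]
  115 → USB stick 5 (new)  [load 115/160]
  100 → USB stick 6 (new)  [load 100/160]
  35 → USB stick 2  [load 155/160]
  100 → USB stick 7 (new)  [load 100/160]
  40 → USB stick 5  [load 155/160]
7 USB sticks opened.

7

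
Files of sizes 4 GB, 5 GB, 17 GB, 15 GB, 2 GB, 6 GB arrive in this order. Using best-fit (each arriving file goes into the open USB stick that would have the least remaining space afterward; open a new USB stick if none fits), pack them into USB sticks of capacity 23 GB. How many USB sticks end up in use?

  4 → USB stick 1 (new)  [load 4/23]
  5 → USB stick 1  [load 9/23]
  17 → USB stick 2 (new)  [load 17/23]
  15 → USB stick 3 (new)  [load 15/23]
  2 → USB stick 2  [load 19/23]
  6 → USB stick 3  [load 21/23]
3 USB sticks opened.

3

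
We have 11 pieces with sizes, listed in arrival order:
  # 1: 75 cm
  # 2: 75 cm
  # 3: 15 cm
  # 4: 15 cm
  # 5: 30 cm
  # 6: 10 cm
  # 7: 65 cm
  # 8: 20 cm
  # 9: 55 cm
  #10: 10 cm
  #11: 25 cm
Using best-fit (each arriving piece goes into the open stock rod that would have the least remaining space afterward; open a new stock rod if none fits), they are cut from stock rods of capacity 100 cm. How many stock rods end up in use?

4

  75 → stock rod 1 (new)  [load 75/100]
  75 → stock rod 2 (new)  [load 75/100]
  15 → stock rod 1  [load 90/100]
  15 → stock rod 2  [load 90/100]
  30 → stock rod 3 (new)  [load 30/100]
  10 → stock rod 1  [load 100/100]
  65 → stock rod 3  [load 95/100]
  20 → stock rod 4 (new)  [load 20/100]
  55 → stock rod 4  [load 75/100]
  10 → stock rod 2  [load 100/100]
  25 → stock rod 4  [load 100/100]
4 stock rods opened.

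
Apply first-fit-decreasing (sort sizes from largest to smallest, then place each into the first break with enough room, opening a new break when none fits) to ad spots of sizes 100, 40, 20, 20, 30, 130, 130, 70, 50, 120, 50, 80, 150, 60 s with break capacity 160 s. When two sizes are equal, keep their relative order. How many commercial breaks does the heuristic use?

Sorted descending: 150, 130, 130, 120, 100, 80, 70, 60, 50, 50, 40, 30, 20, 20.
  150 → break 1 (new)  [load 150/160]
  130 → break 2 (new)  [load 130/160]
  130 → break 3 (new)  [load 130/160]
  120 → break 4 (new)  [load 120/160]
  100 → break 5 (new)  [load 100/160]
  80 → break 6 (new)  [load 80/160]
  70 → break 6  [load 150/160]
  60 → break 5  [load 160/160]
  50 → break 7 (new)  [load 50/160]
  50 → break 7  [load 100/160]
  40 → break 4  [load 160/160]
  30 → break 2  [load 160/160]
  20 → break 3  [load 150/160]
  20 → break 7  [load 120/160]
7 commercial breaks opened.

7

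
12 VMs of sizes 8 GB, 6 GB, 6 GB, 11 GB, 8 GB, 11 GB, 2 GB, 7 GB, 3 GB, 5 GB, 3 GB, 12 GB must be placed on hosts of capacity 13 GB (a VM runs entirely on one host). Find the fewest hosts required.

Total = 12 + 11 + 11 + 8 + 8 + 7 + 6 + 6 + 5 + 3 + 3 + 2 = 82 GB.
Lower bound: ⌈82/13⌉ = 7 hosts.
A packing using 7 hosts:
  host 1: 12 = 12
  host 2: 11 + 2 = 13
  host 3: 11 = 11
  host 4: 8 + 5 = 13
  host 5: 8 + 3 = 11
  host 6: 7 + 6 = 13
  host 7: 6 + 3 = 9
This matches the lower bound, so 7 is optimal.

7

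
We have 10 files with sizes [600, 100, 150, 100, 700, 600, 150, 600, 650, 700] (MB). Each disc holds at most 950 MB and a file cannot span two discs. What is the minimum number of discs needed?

6

Total = 700 + 700 + 650 + 600 + 600 + 600 + 150 + 150 + 100 + 100 = 4350 MB.
Lower bound: ⌈4350/950⌉ = 5 discs.
Also, 6 files each exceed 475 MB, and no two of those can share a disc, so at least 6 discs are needed.
A packing using 6 discs:
  disc 1: 700 + 150 + 100 = 950
  disc 2: 700 + 150 + 100 = 950
  disc 3: 650 = 650
  disc 4: 600 = 600
  disc 5: 600 = 600
  disc 6: 600 = 600
This matches the lower bound, so 6 is optimal.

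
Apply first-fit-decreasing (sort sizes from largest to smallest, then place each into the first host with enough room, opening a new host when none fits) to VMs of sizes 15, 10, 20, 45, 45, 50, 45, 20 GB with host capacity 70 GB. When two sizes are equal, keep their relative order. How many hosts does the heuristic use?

Sorted descending: 50, 45, 45, 45, 20, 20, 15, 10.
  50 → host 1 (new)  [load 50/70]
  45 → host 2 (new)  [load 45/70]
  45 → host 3 (new)  [load 45/70]
  45 → host 4 (new)  [load 45/70]
  20 → host 1  [load 70/70]
  20 → host 2  [load 65/70]
  15 → host 3  [load 60/70]
  10 → host 3  [load 70/70]
4 hosts opened.

4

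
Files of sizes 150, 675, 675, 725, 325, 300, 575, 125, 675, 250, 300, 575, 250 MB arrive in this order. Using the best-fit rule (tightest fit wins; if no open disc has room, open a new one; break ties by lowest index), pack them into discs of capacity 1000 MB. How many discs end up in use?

  150 → disc 1 (new)  [load 150/1000]
  675 → disc 1  [load 825/1000]
  675 → disc 2 (new)  [load 675/1000]
  725 → disc 3 (new)  [load 725/1000]
  325 → disc 2  [load 1000/1000]
  300 → disc 4 (new)  [load 300/1000]
  575 → disc 4  [load 875/1000]
  125 → disc 4  [load 1000/1000]
  675 → disc 5 (new)  [load 675/1000]
  250 → disc 3  [load 975/1000]
  300 → disc 5  [load 975/1000]
  575 → disc 6 (new)  [load 575/1000]
  250 → disc 6  [load 825/1000]
6 discs opened.

6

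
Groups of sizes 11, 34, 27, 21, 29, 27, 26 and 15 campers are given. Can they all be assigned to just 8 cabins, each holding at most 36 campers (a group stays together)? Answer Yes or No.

A valid assignment using 7 cabins:
  cabin 1: 34 = 34
  cabin 2: 29 = 29
  cabin 3: 27 = 27
  cabin 4: 27 = 27
  cabin 5: 26 = 26
  cabin 6: 21 + 15 = 36
  cabin 7: 11 = 11
That uses only 7 ≤ 8, so 8 cabins are enough.

Yes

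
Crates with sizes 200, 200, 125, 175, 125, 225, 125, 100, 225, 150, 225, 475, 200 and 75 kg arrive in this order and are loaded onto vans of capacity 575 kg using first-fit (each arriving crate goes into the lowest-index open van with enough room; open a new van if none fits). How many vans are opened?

5

  200 → van 1 (new)  [load 200/575]
  200 → van 1  [load 400/575]
  125 → van 1  [load 525/575]
  175 → van 2 (new)  [load 175/575]
  125 → van 2  [load 300/575]
  225 → van 2  [load 525/575]
  125 → van 3 (new)  [load 125/575]
  100 → van 3  [load 225/575]
  225 → van 3  [load 450/575]
  150 → van 4 (new)  [load 150/575]
  225 → van 4  [load 375/575]
  475 → van 5 (new)  [load 475/575]
  200 → van 4  [load 575/575]
  75 → van 3  [load 525/575]
5 vans opened.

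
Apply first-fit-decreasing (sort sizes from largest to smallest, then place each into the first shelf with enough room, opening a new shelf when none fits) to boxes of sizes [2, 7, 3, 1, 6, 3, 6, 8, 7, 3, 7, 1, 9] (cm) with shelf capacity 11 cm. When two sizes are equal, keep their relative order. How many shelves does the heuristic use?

Sorted descending: 9, 8, 7, 7, 7, 6, 6, 3, 3, 3, 2, 1, 1.
  9 → shelf 1 (new)  [load 9/11]
  8 → shelf 2 (new)  [load 8/11]
  7 → shelf 3 (new)  [load 7/11]
  7 → shelf 4 (new)  [load 7/11]
  7 → shelf 5 (new)  [load 7/11]
  6 → shelf 6 (new)  [load 6/11]
  6 → shelf 7 (new)  [load 6/11]
  3 → shelf 2  [load 11/11]
  3 → shelf 3  [load 10/11]
  3 → shelf 4  [load 10/11]
  2 → shelf 1  [load 11/11]
  1 → shelf 3  [load 11/11]
  1 → shelf 4  [load 11/11]
7 shelves opened.

7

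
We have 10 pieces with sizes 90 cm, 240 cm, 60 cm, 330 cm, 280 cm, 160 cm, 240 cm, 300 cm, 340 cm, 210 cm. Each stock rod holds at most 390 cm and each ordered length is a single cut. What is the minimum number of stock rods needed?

Total = 340 + 330 + 300 + 280 + 240 + 240 + 210 + 160 + 90 + 60 = 2250 cm.
Lower bound: ⌈2250/390⌉ = 6 stock rods.
Also, 7 pieces each exceed 195 cm, and no two of those can share a stock rod, so at least 7 stock rods are needed.
A packing using 7 stock rods:
  stock rod 1: 340 = 340
  stock rod 2: 330 + 60 = 390
  stock rod 3: 300 + 90 = 390
  stock rod 4: 280 = 280
  stock rod 5: 240 = 240
  stock rod 6: 240 = 240
  stock rod 7: 210 + 160 = 370
This matches the lower bound, so 7 is optimal.

7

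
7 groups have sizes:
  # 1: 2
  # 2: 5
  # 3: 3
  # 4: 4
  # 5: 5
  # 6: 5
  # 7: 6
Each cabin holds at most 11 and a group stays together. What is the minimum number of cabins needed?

3

Total = 6 + 5 + 5 + 5 + 4 + 3 + 2 = 30.
Lower bound: ⌈30/11⌉ = 3 cabins.
A packing using 3 cabins:
  cabin 1: 6 + 5 = 11
  cabin 2: 5 + 5 = 10
  cabin 3: 4 + 3 + 2 = 9
This matches the lower bound, so 3 is optimal.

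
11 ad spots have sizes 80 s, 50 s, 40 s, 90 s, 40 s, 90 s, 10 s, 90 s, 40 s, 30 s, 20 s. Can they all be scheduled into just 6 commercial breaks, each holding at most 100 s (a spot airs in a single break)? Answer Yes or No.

No

Total = 580 s; ⌈580/100⌉ = 6.
The bound of 6 does not rule out 6, but exhaustive search shows no assignment into 6 commercial breaks of capacity 100 s exists — the minimum is 7.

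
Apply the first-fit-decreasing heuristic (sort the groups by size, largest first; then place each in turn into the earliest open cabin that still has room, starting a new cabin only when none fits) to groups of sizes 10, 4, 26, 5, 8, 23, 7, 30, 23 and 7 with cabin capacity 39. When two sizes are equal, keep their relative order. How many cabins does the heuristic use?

4

Sorted descending: 30, 26, 23, 23, 10, 8, 7, 7, 5, 4.
  30 → cabin 1 (new)  [load 30/39]
  26 → cabin 2 (new)  [load 26/39]
  23 → cabin 3 (new)  [load 23/39]
  23 → cabin 4 (new)  [load 23/39]
  10 → cabin 2  [load 36/39]
  8 → cabin 1  [load 38/39]
  7 → cabin 3  [load 30/39]
  7 → cabin 3  [load 37/39]
  5 → cabin 4  [load 28/39]
  4 → cabin 4  [load 32/39]
4 cabins opened.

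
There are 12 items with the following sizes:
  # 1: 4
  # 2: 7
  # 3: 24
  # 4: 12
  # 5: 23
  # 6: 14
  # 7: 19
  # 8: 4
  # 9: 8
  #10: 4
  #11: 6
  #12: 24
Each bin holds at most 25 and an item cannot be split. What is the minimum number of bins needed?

Total = 24 + 24 + 23 + 19 + 14 + 12 + 8 + 7 + 6 + 4 + 4 + 4 = 149.
Lower bound: ⌈149/25⌉ = 6 bins.
A packing using 7 bins:
  bin 1: 24 = 24
  bin 2: 24 = 24
  bin 3: 23 = 23
  bin 4: 19 + 6 = 25
  bin 5: 14 + 8 = 22
  bin 6: 12 + 7 + 4 = 23
  bin 7: 4 + 4 = 8
No arrangement into 6 bins stays within capacity, so 7 is optimal.

7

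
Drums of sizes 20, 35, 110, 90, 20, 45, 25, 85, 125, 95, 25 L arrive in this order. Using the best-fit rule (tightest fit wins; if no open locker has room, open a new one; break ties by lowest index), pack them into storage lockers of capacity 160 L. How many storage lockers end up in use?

5

  20 → locker 1 (new)  [load 20/160]
  35 → locker 1  [load 55/160]
  110 → locker 2 (new)  [load 110/160]
  90 → locker 1  [load 145/160]
  20 → locker 2  [load 130/160]
  45 → locker 3 (new)  [load 45/160]
  25 → locker 2  [load 155/160]
  85 → locker 3  [load 130/160]
  125 → locker 4 (new)  [load 125/160]
  95 → locker 5 (new)  [load 95/160]
  25 → locker 3  [load 155/160]
5 storage lockers opened.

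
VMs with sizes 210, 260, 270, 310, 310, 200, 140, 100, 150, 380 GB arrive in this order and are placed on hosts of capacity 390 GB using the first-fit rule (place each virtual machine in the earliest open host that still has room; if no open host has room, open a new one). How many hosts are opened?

7

  210 → host 1 (new)  [load 210/390]
  260 → host 2 (new)  [load 260/390]
  270 → host 3 (new)  [load 270/390]
  310 → host 4 (new)  [load 310/390]
  310 → host 5 (new)  [load 310/390]
  200 → host 6 (new)  [load 200/390]
  140 → host 1  [load 350/390]
  100 → host 2  [load 360/390]
  150 → host 6  [load 350/390]
  380 → host 7 (new)  [load 380/390]
7 hosts opened.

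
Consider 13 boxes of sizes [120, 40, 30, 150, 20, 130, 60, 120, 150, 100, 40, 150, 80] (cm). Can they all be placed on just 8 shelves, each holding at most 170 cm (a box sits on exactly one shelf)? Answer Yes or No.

A valid assignment using 8 shelves:
  shelf 1: 150 + 20 = 170
  shelf 2: 150 = 150
  shelf 3: 150 = 150
  shelf 4: 130 + 40 = 170
  shelf 5: 120 + 40 = 160
  shelf 6: 120 + 30 = 150
  shelf 7: 100 + 60 = 160
  shelf 8: 80 = 80
Every load is within 170 cm, so 8 shelves suffice.

Yes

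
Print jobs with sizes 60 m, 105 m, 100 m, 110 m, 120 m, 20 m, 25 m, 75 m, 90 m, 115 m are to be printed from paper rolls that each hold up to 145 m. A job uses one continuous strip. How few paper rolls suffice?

Total = 120 + 115 + 110 + 105 + 100 + 90 + 75 + 60 + 25 + 20 = 820 m.
Lower bound: ⌈820/145⌉ = 6 paper rolls.
Also, 7 print jobs each exceed 145/2 m, and no two of those can share a roll, so at least 7 paper rolls are needed.
A packing using 7 paper rolls:
  roll 1: 120 + 25 = 145
  roll 2: 115 + 20 = 135
  roll 3: 110 = 110
  roll 4: 105 = 105
  roll 5: 100 = 100
  roll 6: 90 = 90
  roll 7: 75 + 60 = 135
This matches the lower bound, so 7 is optimal.

7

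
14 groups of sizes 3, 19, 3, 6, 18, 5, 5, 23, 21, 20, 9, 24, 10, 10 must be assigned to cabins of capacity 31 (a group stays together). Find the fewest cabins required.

6

Total = 24 + 23 + 21 + 20 + 19 + 18 + 10 + 10 + 9 + 6 + 5 + 5 + 3 + 3 = 176.
Lower bound: ⌈176/31⌉ = 6 cabins.
A packing using 6 cabins:
  cabin 1: 24 + 6 = 30
  cabin 2: 23 + 5 + 3 = 31
  cabin 3: 21 + 10 = 31
  cabin 4: 20 + 10 = 30
  cabin 5: 19 + 9 + 3 = 31
  cabin 6: 18 + 5 = 23
This matches the lower bound, so 6 is optimal.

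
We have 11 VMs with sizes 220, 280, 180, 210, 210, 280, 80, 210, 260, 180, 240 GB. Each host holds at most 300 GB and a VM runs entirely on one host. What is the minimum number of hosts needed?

Total = 280 + 280 + 260 + 240 + 220 + 210 + 210 + 210 + 180 + 180 + 80 = 2350 GB.
Lower bound: ⌈2350/300⌉ = 8 hosts.
Also, 10 VMs each exceed 150 GB, and no two of those can share a host, so at least 10 hosts are needed.
A packing using 10 hosts:
  host 1: 280 = 280
  host 2: 280 = 280
  host 3: 260 = 260
  host 4: 240 = 240
  host 5: 220 + 80 = 300
  host 6: 210 = 210
  host 7: 210 = 210
  host 8: 210 = 210
  host 9: 180 = 180
  host 10: 180 = 180
This matches the lower bound, so 10 is optimal.

10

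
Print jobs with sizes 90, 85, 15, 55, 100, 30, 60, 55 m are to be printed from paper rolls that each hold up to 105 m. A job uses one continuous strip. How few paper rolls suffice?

6

Total = 100 + 90 + 85 + 60 + 55 + 55 + 30 + 15 = 490 m.
Lower bound: ⌈490/105⌉ = 5 paper rolls.
Also, 6 print jobs each exceed 105/2 m, and no two of those can share a roll, so at least 6 paper rolls are needed.
A packing using 6 paper rolls:
  roll 1: 100 = 100
  roll 2: 90 + 15 = 105
  roll 3: 85 = 85
  roll 4: 60 + 30 = 90
  roll 5: 55 = 55
  roll 6: 55 = 55
This matches the lower bound, so 6 is optimal.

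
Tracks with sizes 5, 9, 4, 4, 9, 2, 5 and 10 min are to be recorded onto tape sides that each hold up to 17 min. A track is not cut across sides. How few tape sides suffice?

3

Total = 10 + 9 + 9 + 5 + 5 + 4 + 4 + 2 = 48 min.
Lower bound: ⌈48/17⌉ = 3 tape sides.
A packing using 3 tape sides:
  side 1: 10 + 5 + 2 = 17
  side 2: 9 + 5 = 14
  side 3: 9 + 4 + 4 = 17
This matches the lower bound, so 3 is optimal.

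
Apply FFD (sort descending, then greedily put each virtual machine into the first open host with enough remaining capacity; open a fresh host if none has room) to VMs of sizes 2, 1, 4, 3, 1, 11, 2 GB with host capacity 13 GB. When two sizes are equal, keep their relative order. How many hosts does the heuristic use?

Sorted descending: 11, 4, 3, 2, 2, 1, 1.
  11 → host 1 (new)  [load 11/13]
  4 → host 2 (new)  [load 4/13]
  3 → host 2  [load 7/13]
  2 → host 1  [load 13/13]
  2 → host 2  [load 9/13]
  1 → host 2  [load 10/13]
  1 → host 2  [load 11/13]
2 hosts opened.

2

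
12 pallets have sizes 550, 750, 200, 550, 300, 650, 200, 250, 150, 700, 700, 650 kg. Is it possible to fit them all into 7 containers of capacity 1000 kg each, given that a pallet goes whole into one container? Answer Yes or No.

Yes

A valid assignment using 7 containers:
  container 1: 750 + 250 = 1000
  container 2: 700 + 300 = 1000
  container 3: 700 + 200 = 900
  container 4: 650 + 200 + 150 = 1000
  container 5: 650 = 650
  container 6: 550 = 550
  container 7: 550 = 550
Every load is within 1000 kg, so 7 containers suffice.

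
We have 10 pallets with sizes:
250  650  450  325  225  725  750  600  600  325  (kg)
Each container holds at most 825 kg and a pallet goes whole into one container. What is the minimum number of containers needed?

Total = 750 + 725 + 650 + 600 + 600 + 450 + 325 + 325 + 250 + 225 = 4900 kg.
Lower bound: ⌈4900/825⌉ = 6 containers.
A packing using 7 containers:
  container 1: 750 = 750
  container 2: 725 = 725
  container 3: 650 = 650
  container 4: 600 + 225 = 825
  container 5: 600 = 600
  container 6: 450 + 325 = 775
  container 7: 325 + 250 = 575
No arrangement into 6 containers stays within capacity, so 7 is optimal.

7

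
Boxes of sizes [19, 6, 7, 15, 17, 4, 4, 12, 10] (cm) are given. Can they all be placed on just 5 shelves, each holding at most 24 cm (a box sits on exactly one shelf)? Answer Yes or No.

Yes

A valid assignment using 5 shelves:
  shelf 1: 19 + 4 = 23
  shelf 2: 17 + 7 = 24
  shelf 3: 15 + 6 = 21
  shelf 4: 12 + 10 = 22
  shelf 5: 4 = 4
Every load is within 24 cm, so 5 shelves suffice.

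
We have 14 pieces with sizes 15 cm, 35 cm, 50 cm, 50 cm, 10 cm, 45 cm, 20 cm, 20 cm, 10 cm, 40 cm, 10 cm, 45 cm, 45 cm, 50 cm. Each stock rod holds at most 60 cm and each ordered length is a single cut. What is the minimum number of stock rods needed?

8

Total = 50 + 50 + 50 + 45 + 45 + 45 + 40 + 35 + 20 + 20 + 15 + 10 + 10 + 10 = 445 cm.
Lower bound: ⌈445/60⌉ = 8 stock rods.
A packing using 8 stock rods:
  stock rod 1: 50 + 10 = 60
  stock rod 2: 50 + 10 = 60
  stock rod 3: 50 + 10 = 60
  stock rod 4: 45 + 15 = 60
  stock rod 5: 45 = 45
  stock rod 6: 45 = 45
  stock rod 7: 40 + 20 = 60
  stock rod 8: 35 + 20 = 55
This matches the lower bound, so 8 is optimal.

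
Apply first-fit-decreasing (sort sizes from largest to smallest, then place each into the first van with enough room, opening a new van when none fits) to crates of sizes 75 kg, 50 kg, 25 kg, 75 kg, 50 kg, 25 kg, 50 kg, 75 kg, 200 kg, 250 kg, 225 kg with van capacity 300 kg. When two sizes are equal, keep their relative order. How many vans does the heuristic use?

Sorted descending: 250, 225, 200, 75, 75, 75, 50, 50, 50, 25, 25.
  250 → van 1 (new)  [load 250/300]
  225 → van 2 (new)  [load 225/300]
  200 → van 3 (new)  [load 200/300]
  75 → van 2  [load 300/300]
  75 → van 3  [load 275/300]
  75 → van 4 (new)  [load 75/300]
  50 → van 1  [load 300/300]
  50 → van 4  [load 125/300]
  50 → van 4  [load 175/300]
  25 → van 3  [load 300/300]
  25 → van 4  [load 200/300]
4 vans opened.

4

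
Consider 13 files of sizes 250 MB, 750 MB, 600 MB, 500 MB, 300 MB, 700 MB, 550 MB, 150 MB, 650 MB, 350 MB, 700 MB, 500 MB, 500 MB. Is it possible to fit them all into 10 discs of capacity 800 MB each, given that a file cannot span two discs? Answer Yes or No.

A valid assignment using 10 discs:
  disc 1: 750 = 750
  disc 2: 700 = 700
  disc 3: 700 = 700
  disc 4: 650 + 150 = 800
  disc 5: 600 = 600
  disc 6: 550 + 250 = 800
  disc 7: 500 + 300 = 800
  disc 8: 500 = 500
  disc 9: 500 = 500
  disc 10: 350 = 350
Every load is within 800 MB, so 10 discs suffice.

Yes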